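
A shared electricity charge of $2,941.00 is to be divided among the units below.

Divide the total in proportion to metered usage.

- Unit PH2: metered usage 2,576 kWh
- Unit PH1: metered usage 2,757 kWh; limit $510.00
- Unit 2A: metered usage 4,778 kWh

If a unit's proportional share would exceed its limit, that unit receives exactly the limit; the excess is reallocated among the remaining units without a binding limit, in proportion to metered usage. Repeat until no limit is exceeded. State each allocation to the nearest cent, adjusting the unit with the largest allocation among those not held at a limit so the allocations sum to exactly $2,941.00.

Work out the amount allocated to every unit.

Metered usage total: 10,111.
Pro-rata shares before constraints: Unit PH2 749.2845; Unit PH1 801.9323; Unit 2A 1,389.7832.
Cap binds for Unit PH1 ($510.00); residual $2,431.00 reallocated over remaining metered usage 7,354.
Redistributed shares: Unit PH2 851.5442 → $851.54; Unit 2A 1,579.4558 → $1,579.46.

Unit PH2: $851.54; Unit PH1: $510.00; Unit 2A: $1,579.46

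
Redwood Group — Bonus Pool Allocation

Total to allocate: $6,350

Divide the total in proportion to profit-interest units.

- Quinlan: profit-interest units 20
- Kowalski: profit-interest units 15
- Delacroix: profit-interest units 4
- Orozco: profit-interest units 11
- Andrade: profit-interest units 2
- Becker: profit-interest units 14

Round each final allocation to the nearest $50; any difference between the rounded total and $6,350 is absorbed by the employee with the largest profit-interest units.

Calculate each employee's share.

Quinlan: $1,900 · Kowalski: $1,450 · Delacroix: $400 · Orozco: $1,050 · Andrade: $200 · Becker: $1,350

Profit-interest units total: 20 + 15 + 4 + 11 + 2 + 14 = 66.
Pro-rata amounts: Quinlan 1,924.24; Kowalski 1,443.18; Delacroix 384.85; Orozco 1,058.33; Andrade 192.42; Becker 1,346.97.
At nearest $50: Quinlan $1,900; Kowalski $1,450; Delacroix $400; Orozco $1,050; Andrade $200; Becker $1,350. Sum = $6,350.
Rounded total matches; no reconciliation needed.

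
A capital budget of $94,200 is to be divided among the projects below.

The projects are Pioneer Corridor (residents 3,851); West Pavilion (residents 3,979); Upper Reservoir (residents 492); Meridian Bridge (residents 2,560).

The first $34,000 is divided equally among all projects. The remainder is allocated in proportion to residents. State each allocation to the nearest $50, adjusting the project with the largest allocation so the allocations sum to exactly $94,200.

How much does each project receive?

Pioneer Corridor: $29,800; West Pavilion: $30,550; Upper Reservoir: $11,200; Meridian Bridge: $22,650

Equal tier: $34,000 ÷ 4 = $8,500 apiece.
Remainder $60,200 by residents (total 10,882): Pioneer Corridor 21,304.01 → $21,300; West Pavilion 22,012.11 → $22,000; Upper Reservoir 2,721.78 → $2,700; Meridian Bridge 14,162.10 → $14,150.
Rounding difference +$50 on remainder applied to West Pavilion.
Totals: Pioneer Corridor $8,500 + $21,300 = $29,800; West Pavilion $8,500 + $22,050 = $30,550; Upper Reservoir $8,500 + $2,700 = $11,200; Meridian Bridge $8,500 + $14,150 = $22,650.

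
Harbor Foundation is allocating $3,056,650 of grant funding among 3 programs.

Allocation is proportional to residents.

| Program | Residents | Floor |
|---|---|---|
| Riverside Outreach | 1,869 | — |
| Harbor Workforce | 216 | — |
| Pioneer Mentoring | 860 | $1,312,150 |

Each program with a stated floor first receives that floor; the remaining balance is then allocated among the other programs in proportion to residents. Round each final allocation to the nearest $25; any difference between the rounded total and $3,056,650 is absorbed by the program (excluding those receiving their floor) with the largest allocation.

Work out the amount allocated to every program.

Minimums first: Pioneer Mentoring $1,312,150. Balance $1,744,500.
Balance split over remaining residents 2,085: Riverside Outreach 1,563,774.82 → $1,563,775; Harbor Workforce 180,725.18 → $180,725.

Riverside Outreach: $1,563,775 · Harbor Workforce: $180,725 · Pioneer Mentoring: $1,312,150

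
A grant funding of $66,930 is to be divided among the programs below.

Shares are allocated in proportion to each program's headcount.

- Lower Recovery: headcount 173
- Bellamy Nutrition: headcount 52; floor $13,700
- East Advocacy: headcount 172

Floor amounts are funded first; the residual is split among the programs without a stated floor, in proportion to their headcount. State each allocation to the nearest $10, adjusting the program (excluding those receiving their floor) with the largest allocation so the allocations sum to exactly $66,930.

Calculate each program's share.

Minimums first: Bellamy Nutrition $13,700. Balance $53,230.
Balance split over remaining headcount 345: Lower Recovery 26,692.14 → $26,690; East Advocacy 26,537.86 → $26,540.

Lower Recovery: $26,690; Bellamy Nutrition: $13,700; East Advocacy: $26,540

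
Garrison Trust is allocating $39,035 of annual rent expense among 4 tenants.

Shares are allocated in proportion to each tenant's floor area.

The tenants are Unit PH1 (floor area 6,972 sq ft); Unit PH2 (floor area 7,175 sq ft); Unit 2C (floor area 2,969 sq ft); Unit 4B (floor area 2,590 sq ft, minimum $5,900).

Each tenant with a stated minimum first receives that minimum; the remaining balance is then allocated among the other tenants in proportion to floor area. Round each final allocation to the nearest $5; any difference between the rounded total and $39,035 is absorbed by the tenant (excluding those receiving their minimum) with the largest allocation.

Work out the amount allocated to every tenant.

Unit PH1: $13,495 | Unit PH2: $13,890 | Unit 2C: $5,750 | Unit 4B: $5,900

Guaranteed amounts: Unit 4B $5,900. Balance $33,135.
Balance split over remaining floor area 17,116: Unit PH1 13,497.15 → $13,495; Unit PH2 13,890.14 → $13,890; Unit 2C 5,747.71 → $5,750.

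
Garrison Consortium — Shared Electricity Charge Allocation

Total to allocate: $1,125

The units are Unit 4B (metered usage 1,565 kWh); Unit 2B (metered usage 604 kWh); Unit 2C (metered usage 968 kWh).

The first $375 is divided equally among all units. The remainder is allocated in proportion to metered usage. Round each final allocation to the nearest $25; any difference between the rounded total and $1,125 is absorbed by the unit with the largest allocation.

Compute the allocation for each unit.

$375 shared equally gives $125 per unit.
Remainder $750 by metered usage (total 3,137): Unit 4B 374.16 → $375; Unit 2B 144.41 → $150; Unit 2C 231.43 → $225.
Totals: Unit 4B $125 + $375 = $500; Unit 2B $125 + $150 = $275; Unit 2C $125 + $225 = $350.

Unit 4B: $500 | Unit 2B: $275 | Unit 2C: $350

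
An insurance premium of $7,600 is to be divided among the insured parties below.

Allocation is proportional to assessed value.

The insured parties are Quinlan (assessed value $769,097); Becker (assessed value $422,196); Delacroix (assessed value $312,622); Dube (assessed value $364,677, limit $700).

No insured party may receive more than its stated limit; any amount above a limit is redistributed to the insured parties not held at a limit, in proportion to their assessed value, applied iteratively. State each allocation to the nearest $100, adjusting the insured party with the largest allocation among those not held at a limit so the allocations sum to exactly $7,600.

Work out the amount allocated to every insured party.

Quinlan: $3,600; Becker: $1,900; Delacroix: $1,400; Dube: $700

Total assessed value = 1,868,592.
Proportional shares (ignoring caps): Quinlan 3,128.10; Becker 1,717.17; Delacroix 1,271.51; Dube 1,483.23.
Capped: Dube ($700); remaining pool $6,900 reallocated over remaining assessed value 1,503,915.
Shares after redistribution: Quinlan 3,528.64 → $3,500; Becker 1,937.05 → $1,900; Delacroix 1,434.32 → $1,400.
Rounding difference +$100 applied to Quinlan → $3,600.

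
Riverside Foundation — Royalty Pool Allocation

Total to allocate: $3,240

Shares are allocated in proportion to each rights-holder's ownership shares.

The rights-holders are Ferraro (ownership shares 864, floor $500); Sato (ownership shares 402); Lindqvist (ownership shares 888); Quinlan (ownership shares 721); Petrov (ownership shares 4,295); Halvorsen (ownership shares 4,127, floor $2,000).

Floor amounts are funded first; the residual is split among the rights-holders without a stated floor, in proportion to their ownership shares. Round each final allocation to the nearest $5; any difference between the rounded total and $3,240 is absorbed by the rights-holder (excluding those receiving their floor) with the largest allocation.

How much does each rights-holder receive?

Ferraro: $500; Sato: $45; Lindqvist: $105; Quinlan: $85; Petrov: $505; Halvorsen: $2,000

Fund the minimums — Ferraro $500; Halvorsen $2,000. Residual $740.
Residual split over remaining ownership shares 6,306: Sato 47.17 → $45; Lindqvist 104.21 → $105; Quinlan 84.61 → $85; Petrov 504.01 → $505.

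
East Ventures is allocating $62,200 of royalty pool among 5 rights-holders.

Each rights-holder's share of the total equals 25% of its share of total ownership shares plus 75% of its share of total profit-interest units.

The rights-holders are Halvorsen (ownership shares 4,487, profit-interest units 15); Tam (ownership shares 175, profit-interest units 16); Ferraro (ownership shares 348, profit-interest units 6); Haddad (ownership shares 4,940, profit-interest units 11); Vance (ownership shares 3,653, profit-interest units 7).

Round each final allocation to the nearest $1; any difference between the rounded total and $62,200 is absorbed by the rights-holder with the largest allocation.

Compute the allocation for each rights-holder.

Totals — ownership shares 13,603, profit-interest units 55.
Composite weights (25% ownership shares + 75% profit-interest units): Halvorsen 0.2870; Tam 0.2214; Ferraro 0.0882; Haddad 0.2408; Vance 0.1626.
Proportional shares: Halvorsen 17,851.95; Tam 13,770.96; Ferraro 5,486.90; Haddad 14,977.06; Vance 10,113.13.
After rounding ($1): Halvorsen $17,852; Tam $13,771; Ferraro $5,487; Haddad $14,977; Vance $10,113. Sum = $62,200.
Rounded total matches; no reconciliation needed.

Halvorsen: $17,852 | Tam: $13,771 | Ferraro: $5,487 | Haddad: $14,977 | Vance: $10,113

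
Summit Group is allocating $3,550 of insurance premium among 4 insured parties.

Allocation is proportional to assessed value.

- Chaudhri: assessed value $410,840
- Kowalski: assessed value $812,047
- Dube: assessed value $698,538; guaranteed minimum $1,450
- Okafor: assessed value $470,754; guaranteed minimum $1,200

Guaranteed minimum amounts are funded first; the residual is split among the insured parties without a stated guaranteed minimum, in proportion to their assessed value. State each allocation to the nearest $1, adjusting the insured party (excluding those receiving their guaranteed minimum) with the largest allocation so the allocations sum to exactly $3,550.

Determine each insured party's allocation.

Chaudhri: $302 | Kowalski: $598 | Dube: $1,450 | Okafor: $1,200

Guaranteed amounts: Dube $1,450; Okafor $1,200. Remaining pool $900.
Remaining pool split over remaining assessed value 1,222,887: Chaudhri 302.36 → $302; Kowalski 597.64 → $598.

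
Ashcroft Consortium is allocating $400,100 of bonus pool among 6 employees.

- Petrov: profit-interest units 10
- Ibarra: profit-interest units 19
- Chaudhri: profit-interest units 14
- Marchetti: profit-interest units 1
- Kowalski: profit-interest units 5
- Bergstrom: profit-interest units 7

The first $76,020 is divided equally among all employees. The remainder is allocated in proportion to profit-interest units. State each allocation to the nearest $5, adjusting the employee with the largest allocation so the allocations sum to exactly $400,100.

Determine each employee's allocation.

Petrov: $70,540; Ibarra: $122,630; Chaudhri: $93,690; Marchetti: $18,455; Kowalski: $41,605; Bergstrom: $53,180

$76,020 shared equally gives $12,670 per employee.
Remainder $324,080 by profit-interest units (total 56): Petrov 57,871.43 → $57,870; Ibarra 109,955.71 → $109,955; Chaudhri 81,020.00 → $81,020; Marchetti 5,787.14 → $5,785; Kowalski 28,935.71 → $28,935; Bergstrom 40,510.00 → $40,510.
Rounding difference +$5 on remainder applied to Ibarra.
Totals: Petrov $12,670 + $57,870 = $70,540; Ibarra $12,670 + $109,960 = $122,630; Chaudhri $12,670 + $81,020 = $93,690; Marchetti $12,670 + $5,785 = $18,455; Kowalski $12,670 + $28,935 = $41,605; Bergstrom $12,670 + $40,510 = $53,180.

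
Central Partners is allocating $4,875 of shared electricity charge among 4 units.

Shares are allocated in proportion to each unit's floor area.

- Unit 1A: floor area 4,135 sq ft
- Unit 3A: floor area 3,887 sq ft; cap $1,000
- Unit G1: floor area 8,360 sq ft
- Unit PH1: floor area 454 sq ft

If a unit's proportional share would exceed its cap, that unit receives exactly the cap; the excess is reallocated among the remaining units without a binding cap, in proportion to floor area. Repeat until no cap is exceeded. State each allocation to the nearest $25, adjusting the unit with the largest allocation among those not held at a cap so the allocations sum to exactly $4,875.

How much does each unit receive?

Floor area total: 16,836.
Unconstrained shares: Unit 1A 1,197.32; Unit 3A 1,125.51; Unit G1 2,420.71; Unit PH1 131.46.
Cap binds for Unit 3A ($1,000); remaining pool $3,875 reallocated over remaining floor area 12,949.
Redistributed shares: Unit 1A 1,237.40 → $1,225; Unit G1 2,501.74 → $2,500; Unit PH1 135.86 → $125.
Rounding difference +$25 applied to Unit G1 → $2,525.

Unit 1A: $1,225 · Unit 3A: $1,000 · Unit G1: $2,525 · Unit PH1: $125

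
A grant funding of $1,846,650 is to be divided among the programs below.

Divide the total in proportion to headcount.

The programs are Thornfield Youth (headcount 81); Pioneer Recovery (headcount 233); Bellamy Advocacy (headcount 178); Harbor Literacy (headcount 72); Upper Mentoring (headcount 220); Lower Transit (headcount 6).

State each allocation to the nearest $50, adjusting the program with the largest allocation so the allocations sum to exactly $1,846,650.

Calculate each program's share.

Headcount total: 790.
Pro-rata amounts: Thornfield Youth 81/790 × $1,846,650 = 189,340.06; Pioneer Recovery 233/790 × $1,846,650 = 544,644.87; Bellamy Advocacy 178/790 × $1,846,650 = 416,080.63; Harbor Literacy 72/790 × $1,846,650 = 168,302.28; Upper Mentoring 220/790 × $1,846,650 = 514,256.96; Lower Transit 6/790 × $1,846,650 = 14,025.19.
At nearest $50: Thornfield Youth $189,350; Pioneer Recovery $544,650; Bellamy Advocacy $416,100; Harbor Literacy $168,300; Upper Mentoring $514,250; Lower Transit $14,050. Sum = $1,846,700.
Difference $1,846,650 − $1,846,700 = −$50 applied to largest allocation (Pioneer Recovery): Pioneer Recovery becomes $544,600.

Thornfield Youth: $189,350 · Pioneer Recovery: $544,600 · Bellamy Advocacy: $416,100 · Harbor Literacy: $168,300 · Upper Mentoring: $514,250 · Lower Transit: $14,050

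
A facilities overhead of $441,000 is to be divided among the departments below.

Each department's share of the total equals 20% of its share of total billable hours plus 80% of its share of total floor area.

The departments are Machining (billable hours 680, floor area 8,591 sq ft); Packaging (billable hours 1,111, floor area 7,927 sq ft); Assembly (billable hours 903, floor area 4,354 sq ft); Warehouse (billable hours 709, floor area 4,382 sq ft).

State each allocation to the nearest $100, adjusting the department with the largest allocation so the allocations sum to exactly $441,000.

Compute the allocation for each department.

Totals — billable hours 3,403, floor area 25,254.
Combined weights (20% billable hours + 80% floor area): Machining 0.3121; Packaging 0.3164; Assembly 0.1910; Warehouse 0.1805.
Unrounded shares: Machining 137,641.27; Packaging 139,535.94; Assembly 84,229.89; Warehouse 79,592.90.
After rounding ($100): Machining $137,600; Packaging $139,500; Assembly $84,200; Warehouse $79,600. Sum = $440,900.
Difference $441,000 − $440,900 = +$100 applied to largest allocation (Packaging): Packaging becomes $139,600.

Machining: $137,600 | Packaging: $139,600 | Assembly: $84,200 | Warehouse: $79,600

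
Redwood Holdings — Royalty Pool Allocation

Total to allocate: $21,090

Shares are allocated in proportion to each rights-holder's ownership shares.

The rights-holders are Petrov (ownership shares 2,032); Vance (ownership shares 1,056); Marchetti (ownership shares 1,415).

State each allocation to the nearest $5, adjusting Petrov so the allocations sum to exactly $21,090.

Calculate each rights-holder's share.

Ownership shares total: 4,503.
Pro-rata amounts: Petrov 2,032/4,503 × $21,090 = 9,516.96; Vance 1,056/4,503 × $21,090 = 4,945.82; Marchetti 1,415/4,503 × $21,090 = 6,627.22.
After rounding ($5): Petrov $9,515; Vance $4,945; Marchetti $6,625. Sum = $21,085.
Difference $21,090 − $21,085 = +$5 applied to Petrov: Petrov becomes $9,520.

Petrov: $9,520 | Vance: $4,945 | Marchetti: $6,625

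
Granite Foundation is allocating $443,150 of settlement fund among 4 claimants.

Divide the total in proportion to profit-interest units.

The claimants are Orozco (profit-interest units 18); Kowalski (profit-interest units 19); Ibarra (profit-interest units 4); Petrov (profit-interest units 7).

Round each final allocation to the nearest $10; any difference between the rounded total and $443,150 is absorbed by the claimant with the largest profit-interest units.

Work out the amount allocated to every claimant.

Profit-interest units total: 18 + 19 + 4 + 7 = 48.
Unrounded shares: Orozco 166,181.25; Kowalski 175,413.54; Ibarra 36,929.17; Petrov 64,626.04.
After rounding ($10): Orozco $166,180; Kowalski $175,410; Ibarra $36,930; Petrov $64,630. Sum = $443,150.
No rounding difference to absorb.

Orozco: $166,180; Kowalski: $175,410; Ibarra: $36,930; Petrov: $64,630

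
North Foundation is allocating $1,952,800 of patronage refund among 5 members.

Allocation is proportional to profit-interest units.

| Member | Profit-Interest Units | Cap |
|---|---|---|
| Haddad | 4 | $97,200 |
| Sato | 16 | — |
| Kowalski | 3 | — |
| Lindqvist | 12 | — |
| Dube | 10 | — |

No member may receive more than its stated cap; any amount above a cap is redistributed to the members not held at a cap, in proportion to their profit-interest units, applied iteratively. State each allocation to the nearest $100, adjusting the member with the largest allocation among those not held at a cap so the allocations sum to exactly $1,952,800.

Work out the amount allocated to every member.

Combined profit-interest units = 45.
Proportional shares (ignoring caps): Haddad 173,582.22; Sato 694,328.89; Kowalski 130,186.67; Lindqvist 520,746.67; Dube 433,955.56.
Held at cap: Haddad ($97,200); balance $1,855,600 reallocated over remaining profit-interest units 41.
Redistributed shares: Sato 724,136.59 → $724,100; Kowalski 135,775.61 → $135,800; Lindqvist 543,102.44 → $543,100; Dube 452,585.37 → $452,600.

Haddad: $97,200 | Sato: $724,100 | Kowalski: $135,800 | Lindqvist: $543,100 | Dube: $452,600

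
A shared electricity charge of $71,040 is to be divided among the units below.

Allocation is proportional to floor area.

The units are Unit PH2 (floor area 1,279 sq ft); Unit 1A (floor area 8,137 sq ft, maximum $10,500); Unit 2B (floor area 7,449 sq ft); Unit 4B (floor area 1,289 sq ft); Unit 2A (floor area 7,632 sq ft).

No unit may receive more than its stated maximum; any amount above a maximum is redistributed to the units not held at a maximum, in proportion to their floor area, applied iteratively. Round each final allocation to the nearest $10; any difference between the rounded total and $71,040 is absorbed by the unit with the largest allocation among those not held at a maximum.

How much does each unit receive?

Unit PH2: $4,390 · Unit 1A: $10,500 · Unit 2B: $25,550 · Unit 4B: $4,420 · Unit 2A: $26,180

Sum of floor area: 25,786.
Proportional shares (ignoring caps): Unit PH2 3,523.62; Unit 1A 22,417.30; Unit 2B 20,521.87; Unit 4B 3,551.17; Unit 2A 21,026.03.
Capped: Unit 1A ($10,500); balance $60,540 reallocated over remaining floor area 17,649.
Remaining shares: Unit PH2 4,387.25 → $4,390; Unit 2B 25,551.73 → $25,550; Unit 4B 4,421.56 → $4,420; Unit 2A 26,179.46 → $26,180.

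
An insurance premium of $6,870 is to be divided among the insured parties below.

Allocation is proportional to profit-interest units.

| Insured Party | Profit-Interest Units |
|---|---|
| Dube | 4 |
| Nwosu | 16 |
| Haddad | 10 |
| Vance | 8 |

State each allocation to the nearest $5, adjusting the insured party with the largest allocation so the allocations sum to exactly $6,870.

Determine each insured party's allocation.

Profit-interest units total: 38.
Unrounded shares: Dube 4/38 × $6,870 = 723.16; Nwosu 16/38 × $6,870 = 2,892.63; Haddad 10/38 × $6,870 = 1,807.89; Vance 8/38 × $6,870 = 1,446.32.
Rounded to nearest $5: Dube $725; Nwosu $2,895; Haddad $1,810; Vance $1,445. Sum = $6,875.
Difference $6,870 − $6,875 = −$5 applied to largest allocation (Nwosu): Nwosu becomes $2,890.

Dube: $725 | Nwosu: $2,890 | Haddad: $1,810 | Vance: $1,445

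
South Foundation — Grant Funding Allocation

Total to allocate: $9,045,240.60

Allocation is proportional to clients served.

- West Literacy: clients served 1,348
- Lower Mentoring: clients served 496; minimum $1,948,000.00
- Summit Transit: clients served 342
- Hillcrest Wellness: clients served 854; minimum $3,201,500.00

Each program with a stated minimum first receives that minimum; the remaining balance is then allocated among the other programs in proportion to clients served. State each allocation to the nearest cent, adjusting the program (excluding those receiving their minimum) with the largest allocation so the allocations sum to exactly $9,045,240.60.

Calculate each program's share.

Minimums first: Lower Mentoring $1,948,000.00; Hillcrest Wellness $3,201,500.00. Balance $3,895,740.60.
Balance split over remaining clients served 1,690: West Literacy 3,107,371.7922 → $3,107,371.79; Summit Transit 788,368.8078 → $788,368.81.

West Literacy: $3,107,371.79; Lower Mentoring: $1,948,000.00; Summit Transit: $788,368.81; Hillcrest Wellness: $3,201,500.00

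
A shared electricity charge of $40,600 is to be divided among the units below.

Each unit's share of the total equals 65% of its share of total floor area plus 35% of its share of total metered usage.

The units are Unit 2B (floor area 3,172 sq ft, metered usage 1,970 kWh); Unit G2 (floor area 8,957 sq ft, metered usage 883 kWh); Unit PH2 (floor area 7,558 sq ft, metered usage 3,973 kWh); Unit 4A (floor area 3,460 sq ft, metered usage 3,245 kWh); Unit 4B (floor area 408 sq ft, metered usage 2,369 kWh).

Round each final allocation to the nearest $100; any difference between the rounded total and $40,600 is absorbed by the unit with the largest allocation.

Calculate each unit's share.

Totals — floor area 23,555, metered usage 12,440.
Combined weights (65% floor area + 35% metered usage): Unit 2B 0.1430; Unit G2 0.2720; Unit PH2 0.3203; Unit 4A 0.1868; Unit 4B 0.0779.
Raw shares: Unit 2B 5,804.07; Unit G2 11,043.67; Unit PH2 13,005.95; Unit 4A 7,583.14; Unit 4B 3,163.17.
At nearest $100: Unit 2B $5,800; Unit G2 $11,000; Unit PH2 $13,000; Unit 4A $7,600; Unit 4B $3,200. Sum = $40,600.
Rounded total matches; no reconciliation needed.

Unit 2B: $5,800 · Unit G2: $11,000 · Unit PH2: $13,000 · Unit 4A: $7,600 · Unit 4B: $3,200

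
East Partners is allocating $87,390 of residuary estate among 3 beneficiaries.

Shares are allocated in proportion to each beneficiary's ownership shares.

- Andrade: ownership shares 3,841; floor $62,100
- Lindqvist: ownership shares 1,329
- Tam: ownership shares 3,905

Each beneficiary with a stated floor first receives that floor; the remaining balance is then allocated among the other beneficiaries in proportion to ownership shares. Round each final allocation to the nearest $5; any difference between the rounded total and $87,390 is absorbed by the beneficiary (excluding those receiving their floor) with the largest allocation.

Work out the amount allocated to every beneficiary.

Andrade: $62,100 · Lindqvist: $6,420 · Tam: $18,870

Minimums first: Andrade $62,100. Remaining pool $25,290.
Remaining pool split over remaining ownership shares 5,234: Lindqvist 6,421.55 → $6,420; Tam 18,868.45 → $18,870.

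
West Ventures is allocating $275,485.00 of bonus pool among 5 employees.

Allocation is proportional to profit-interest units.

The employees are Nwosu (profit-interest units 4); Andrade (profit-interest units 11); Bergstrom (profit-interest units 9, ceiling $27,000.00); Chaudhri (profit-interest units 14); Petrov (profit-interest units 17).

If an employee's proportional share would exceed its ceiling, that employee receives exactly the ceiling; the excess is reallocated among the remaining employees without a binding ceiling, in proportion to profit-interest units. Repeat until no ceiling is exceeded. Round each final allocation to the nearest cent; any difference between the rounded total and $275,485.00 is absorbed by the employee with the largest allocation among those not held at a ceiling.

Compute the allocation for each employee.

Nwosu: $21,607.39; Andrade: $59,420.33; Bergstrom: $27,000.00; Chaudhri: $75,625.87; Petrov: $91,831.41

Sum of profit-interest units: 55.
Unconstrained shares: Nwosu 20,035.2727; Andrade 55,097.0000; Bergstrom 45,079.3636; Chaudhri 70,123.4545; Petrov 85,149.9091.
Held at cap: Bergstrom ($27,000.00); balance $248,485.00 reallocated over remaining profit-interest units 46.
Shares after redistribution: Nwosu 21,607.3913 → $21,607.39; Andrade 59,420.3261 → $59,420.33; Chaudhri 75,625.8696 → $75,625.87; Petrov 91,831.4130 → $91,831.41.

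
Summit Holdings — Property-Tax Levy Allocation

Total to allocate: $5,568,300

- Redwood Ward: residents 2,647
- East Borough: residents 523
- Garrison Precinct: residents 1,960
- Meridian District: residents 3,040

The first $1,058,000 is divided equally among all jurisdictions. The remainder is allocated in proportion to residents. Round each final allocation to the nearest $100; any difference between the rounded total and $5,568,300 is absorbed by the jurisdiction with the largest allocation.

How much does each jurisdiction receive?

Redwood Ward: $1,725,800 · East Borough: $553,200 · Garrison Precinct: $1,346,500 · Meridian District: $1,942,800

$1,058,000 shared equally gives $264,500 per jurisdiction.
Remainder $4,510,300 by residents (total 8,170): Redwood Ward 1,461,293.04 → $1,461,300; East Borough 288,725.45 → $288,700; Garrison Precinct 1,082,030.35 → $1,082,000; Meridian District 1,678,251.16 → $1,678,300.
Totals: Redwood Ward $264,500 + $1,461,300 = $1,725,800; East Borough $264,500 + $288,700 = $553,200; Garrison Precinct $264,500 + $1,082,000 = $1,346,500; Meridian District $264,500 + $1,678,300 = $1,942,800.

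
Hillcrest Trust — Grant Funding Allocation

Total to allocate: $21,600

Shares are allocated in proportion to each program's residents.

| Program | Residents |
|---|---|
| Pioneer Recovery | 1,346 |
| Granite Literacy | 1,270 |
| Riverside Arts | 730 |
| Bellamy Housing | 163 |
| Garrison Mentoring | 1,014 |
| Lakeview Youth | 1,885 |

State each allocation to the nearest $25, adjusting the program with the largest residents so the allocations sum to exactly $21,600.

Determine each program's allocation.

Sum of residents: 6,408.
Proportional shares: Pioneer Recovery 1,346/6,408 × $21,600 = 4,537.08; Granite Literacy 1,270/6,408 × $21,600 = 4,280.90; Riverside Arts 730/6,408 × $21,600 = 2,460.67; Bellamy Housing 163/6,408 × $21,600 = 549.44; Garrison Mentoring 1,014/6,408 × $21,600 = 3,417.98; Lakeview Youth 1,885/6,408 × $21,600 = 6,353.93.
Rounded to nearest $25: Pioneer Recovery $4,525; Granite Literacy $4,275; Riverside Arts $2,450; Bellamy Housing $550; Garrison Mentoring $3,425; Lakeview Youth $6,350. Sum = $21,575.
Difference $21,600 − $21,575 = +$25 applied to largest residents (Lakeview Youth): Lakeview Youth becomes $6,375.

Pioneer Recovery: $4,525; Granite Literacy: $4,275; Riverside Arts: $2,450; Bellamy Housing: $550; Garrison Mentoring: $3,425; Lakeview Youth: $6,375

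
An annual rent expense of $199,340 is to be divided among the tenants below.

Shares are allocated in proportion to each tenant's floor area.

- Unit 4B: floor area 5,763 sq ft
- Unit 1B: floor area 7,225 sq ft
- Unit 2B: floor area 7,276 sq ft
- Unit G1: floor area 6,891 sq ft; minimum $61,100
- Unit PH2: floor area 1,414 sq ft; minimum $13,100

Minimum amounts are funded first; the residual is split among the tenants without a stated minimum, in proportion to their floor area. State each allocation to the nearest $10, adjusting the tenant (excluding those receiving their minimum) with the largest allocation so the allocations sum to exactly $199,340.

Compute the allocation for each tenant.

Unit 4B: $35,590; Unit 1B: $44,620; Unit 2B: $44,930; Unit G1: $61,100; Unit PH2: $13,100

Minimums first: Unit G1 $61,100; Unit PH2 $13,100. Balance $125,140.
Balance split over remaining floor area 20,264: Unit 4B 35,589.31 → $35,590; Unit 1B 44,617.87 → $44,620; Unit 2B 44,932.82 → $44,930.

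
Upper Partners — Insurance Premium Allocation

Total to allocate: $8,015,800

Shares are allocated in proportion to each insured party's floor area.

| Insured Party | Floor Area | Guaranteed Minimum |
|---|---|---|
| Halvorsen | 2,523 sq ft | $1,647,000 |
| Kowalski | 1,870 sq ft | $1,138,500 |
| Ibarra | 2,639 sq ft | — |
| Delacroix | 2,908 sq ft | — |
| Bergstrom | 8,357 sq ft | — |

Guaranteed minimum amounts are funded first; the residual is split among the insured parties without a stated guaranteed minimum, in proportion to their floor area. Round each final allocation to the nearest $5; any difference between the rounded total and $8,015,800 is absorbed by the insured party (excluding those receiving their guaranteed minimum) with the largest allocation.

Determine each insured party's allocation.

Halvorsen: $1,647,000 | Kowalski: $1,138,500 | Ibarra: $992,720 | Delacroix: $1,093,910 | Bergstrom: $3,143,670

Fund the minimums — Halvorsen $1,647,000; Kowalski $1,138,500. Balance $5,230,300.
Balance split over remaining floor area 13,904: Ibarra 992,718.76 → $992,720; Delacroix 1,093,909.12 → $1,093,910; Bergstrom 3,143,672.12 → $3,143,670.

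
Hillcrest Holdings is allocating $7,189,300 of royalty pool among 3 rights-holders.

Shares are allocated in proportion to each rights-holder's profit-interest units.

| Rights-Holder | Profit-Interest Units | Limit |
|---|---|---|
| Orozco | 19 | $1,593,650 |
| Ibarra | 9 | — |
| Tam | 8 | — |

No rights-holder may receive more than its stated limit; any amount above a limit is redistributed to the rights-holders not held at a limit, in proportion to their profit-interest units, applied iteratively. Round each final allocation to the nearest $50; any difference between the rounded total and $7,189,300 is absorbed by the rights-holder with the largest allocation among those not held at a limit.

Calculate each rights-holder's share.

Combined profit-interest units = 36.
Unconstrained shares: Orozco 3,794,352.78; Ibarra 1,797,325.00; Tam 1,597,622.22.
Held at cap: Orozco ($1,593,650); remaining pool $5,595,650 reallocated over remaining profit-interest units 17.
Remaining shares: Ibarra 2,962,402.94 → $2,962,400; Tam 2,633,247.06 → $2,633,250.

Orozco: $1,593,650; Ibarra: $2,962,400; Tam: $2,633,250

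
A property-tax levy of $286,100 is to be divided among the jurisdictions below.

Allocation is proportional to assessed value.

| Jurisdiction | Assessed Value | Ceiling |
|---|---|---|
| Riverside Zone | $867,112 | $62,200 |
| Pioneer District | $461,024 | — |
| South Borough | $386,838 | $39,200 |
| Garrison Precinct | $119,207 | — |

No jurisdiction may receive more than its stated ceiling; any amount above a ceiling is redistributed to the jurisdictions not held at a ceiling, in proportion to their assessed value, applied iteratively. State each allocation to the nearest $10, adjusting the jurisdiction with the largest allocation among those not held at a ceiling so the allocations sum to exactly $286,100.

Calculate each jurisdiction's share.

Riverside Zone: $62,200; Pioneer District: $146,750; South Borough: $39,200; Garrison Precinct: $37,950

Sum of assessed value: 1,834,181.
Unconstrained shares: Riverside Zone 135,254.23; Pioneer District 71,911.64; South Borough 60,339.93; Garrison Precinct 18,594.20.
Held at cap: Riverside Zone ($62,200), South Borough ($39,200); balance $184,700 reallocated over remaining assessed value 580,231.
Shares after redistribution: Pioneer District 146,753.85 → $146,750; Garrison Precinct 37,946.15 → $37,950.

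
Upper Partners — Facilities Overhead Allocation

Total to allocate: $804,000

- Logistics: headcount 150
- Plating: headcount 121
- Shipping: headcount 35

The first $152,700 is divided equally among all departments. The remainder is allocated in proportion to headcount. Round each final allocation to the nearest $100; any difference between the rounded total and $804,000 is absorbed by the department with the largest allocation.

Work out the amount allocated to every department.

First tranche $152,700 split equally: $50,900 each.
Remainder $651,300 by headcount (total 306): Logistics 319,264.71 → $319,300; Plating 257,540.20 → $257,500; Shipping 74,495.10 → $74,500.
Totals: Logistics $50,900 + $319,300 = $370,200; Plating $50,900 + $257,500 = $308,400; Shipping $50,900 + $74,500 = $125,400.

Logistics: $370,200; Plating: $308,400; Shipping: $125,400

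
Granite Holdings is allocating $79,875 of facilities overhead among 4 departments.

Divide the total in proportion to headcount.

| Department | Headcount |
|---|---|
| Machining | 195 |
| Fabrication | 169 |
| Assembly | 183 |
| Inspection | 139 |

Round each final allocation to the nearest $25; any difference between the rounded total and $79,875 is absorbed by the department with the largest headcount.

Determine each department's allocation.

Sum of headcount: 195 + 169 + 183 + 139 = 686.
Proportional shares: Machining 22,704.99; Fabrication 19,677.66; Assembly 21,307.76; Inspection 16,184.58.
Rounded to nearest $25: Machining $22,700; Fabrication $19,675; Assembly $21,300; Inspection $16,175. Sum = $79,850.
Difference $79,875 − $79,850 = +$25 applied to largest headcount (Machining): Machining becomes $22,725.

Machining: $22,725 | Fabrication: $19,675 | Assembly: $21,300 | Inspection: $16,175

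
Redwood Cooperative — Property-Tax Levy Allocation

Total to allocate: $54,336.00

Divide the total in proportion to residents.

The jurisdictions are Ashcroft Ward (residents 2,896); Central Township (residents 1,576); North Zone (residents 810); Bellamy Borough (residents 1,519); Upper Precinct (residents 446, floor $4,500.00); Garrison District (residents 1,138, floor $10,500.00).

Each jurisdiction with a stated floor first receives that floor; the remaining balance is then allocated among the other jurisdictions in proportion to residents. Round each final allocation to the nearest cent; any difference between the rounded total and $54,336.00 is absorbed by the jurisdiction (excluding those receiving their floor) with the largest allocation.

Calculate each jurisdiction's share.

Ashcroft Ward: $16,750.04 | Central Township: $9,115.36 | North Zone: $4,684.92 | Bellamy Borough: $8,785.68 | Upper Precinct: $4,500.00 | Garrison District: $10,500.00

Minimums first: Upper Precinct $4,500.00; Garrison District $10,500.00. Remaining pool $39,336.00.
Remaining pool split over remaining residents 6,801: Ashcroft Ward 16,750.04499 → $16,750.04; Central Township 9,115.3560 → $9,115.36; North Zone 4,684.9228 → $4,684.92; Bellamy Borough 8,785.6762 → $8,785.68.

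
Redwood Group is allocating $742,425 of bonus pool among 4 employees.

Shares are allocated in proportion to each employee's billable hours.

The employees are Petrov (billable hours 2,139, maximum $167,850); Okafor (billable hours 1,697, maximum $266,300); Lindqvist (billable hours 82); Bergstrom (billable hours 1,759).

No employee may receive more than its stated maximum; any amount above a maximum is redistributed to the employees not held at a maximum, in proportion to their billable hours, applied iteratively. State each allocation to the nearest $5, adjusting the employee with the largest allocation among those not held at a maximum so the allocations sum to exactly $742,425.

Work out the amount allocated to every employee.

Billable hours total: 5,677.
Unconstrained shares: Petrov 279,733.50; Okafor 221,929.76; Lindqvist 10,723.77; Bergstrom 230,037.97.
Held at cap: Petrov ($167,850); balance $574,575 reallocated over remaining billable hours 3,538.
Held at cap: Okafor ($266,300); balance $308,275 reallocated over remaining billable hours 1,841.
Shares after redistribution: Lindqvist 13,730.88 → $13,730; Bergstrom 294,544.12 → $294,545.

Petrov: $167,850 · Okafor: $266,300 · Lindqvist: $13,730 · Bergstrom: $294,545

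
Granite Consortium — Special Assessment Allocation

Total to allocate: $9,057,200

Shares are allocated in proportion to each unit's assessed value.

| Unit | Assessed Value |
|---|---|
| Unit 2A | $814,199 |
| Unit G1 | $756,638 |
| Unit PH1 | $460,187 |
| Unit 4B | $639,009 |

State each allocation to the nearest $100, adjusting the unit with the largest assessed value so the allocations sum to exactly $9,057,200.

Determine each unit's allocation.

Assessed value total: 2,670,033.
Unrounded shares: Unit 2A 814,199/2,670,033 × $9,057,200 = 2,761,899.64; Unit G1 756,638/2,670,033 × $9,057,200 = 2,566,643.07; Unit PH1 460,187/2,670,033 × $9,057,200 = 1,561,031.53; Unit 4B 639,009/2,670,033 × $9,057,200 = 2,167,625.76.
Rounded to nearest $100: Unit 2A $2,761,900; Unit G1 $2,566,600; Unit PH1 $1,561,000; Unit 4B $2,167,600. Sum = $9,057,100.
Difference $9,057,200 − $9,057,100 = +$100 applied to largest assessed value (Unit 2A): Unit 2A becomes $2,762,000.

Unit 2A: $2,762,000 | Unit G1: $2,566,600 | Unit PH1: $1,561,000 | Unit 4B: $2,167,600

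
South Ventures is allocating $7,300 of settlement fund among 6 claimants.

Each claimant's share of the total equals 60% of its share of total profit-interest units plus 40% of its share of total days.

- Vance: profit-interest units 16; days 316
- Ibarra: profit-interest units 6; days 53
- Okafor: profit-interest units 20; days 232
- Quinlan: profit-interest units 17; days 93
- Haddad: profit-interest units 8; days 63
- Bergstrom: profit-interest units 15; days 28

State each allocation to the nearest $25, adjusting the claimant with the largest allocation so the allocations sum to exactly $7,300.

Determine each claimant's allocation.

Vance: $2,050 | Ibarra: $525 | Okafor: $1,925 | Quinlan: $1,250 | Haddad: $650 | Bergstrom: $900

Totals — profit-interest units 82, days 785.
Blended shares (60% profit-interest units + 40% days): Vance 0.2781; Ibarra 0.0709; Okafor 0.2646; Quinlan 0.1718; Haddad 0.0906; Bergstrom 0.1240.
Proportional shares: Vance 2,030.07; Ibarra 517.63; Okafor 1,931.27; Quinlan 1,253.99; Haddad 661.66; Bergstrom 905.37.
Rounded to nearest $25: Vance $2,025; Ibarra $525; Okafor $1,925; Quinlan $1,250; Haddad $650; Bergstrom $900. Sum = $7,275.
Difference $7,300 − $7,275 = +$25 applied to largest allocation (Vance): Vance becomes $2,050.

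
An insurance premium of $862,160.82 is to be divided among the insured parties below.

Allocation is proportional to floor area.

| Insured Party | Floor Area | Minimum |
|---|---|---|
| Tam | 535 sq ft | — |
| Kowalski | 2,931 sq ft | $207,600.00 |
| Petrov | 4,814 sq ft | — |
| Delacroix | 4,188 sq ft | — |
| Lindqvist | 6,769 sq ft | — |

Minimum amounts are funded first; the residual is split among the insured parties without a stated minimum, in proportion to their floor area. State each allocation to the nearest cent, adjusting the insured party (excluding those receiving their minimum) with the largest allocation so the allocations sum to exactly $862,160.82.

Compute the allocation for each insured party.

Tam: $21,476.15 · Kowalski: $207,600.00 · Petrov: $193,245.17 · Delacroix: $168,116.07 · Lindqvist: $271,723.43

Minimums first: Kowalski $207,600.00. Residual $654,560.82.
Residual split over remaining floor area 16,306: Tam 21,476.1461 → $21,476.15; Petrov 193,245.1728 → $193,245.17; Delacroix 168,116.0747 → $168,116.07; Lindqvist 271,723.4264 → $271,723.43.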